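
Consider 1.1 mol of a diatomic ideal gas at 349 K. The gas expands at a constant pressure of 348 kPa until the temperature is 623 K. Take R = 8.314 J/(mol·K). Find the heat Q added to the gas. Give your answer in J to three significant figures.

Isobaric: W = nRΔT = (1.1)(8.314)(274) = 2506 J.
ΔU = nCᵥΔT with Cᵥ = 5R/2: ΔU = (1.1)(20.79)(274) = 6265 J.
Q = ΔU + W = 6265 + 2506 = 8770 J.

Q ≈ 8770 J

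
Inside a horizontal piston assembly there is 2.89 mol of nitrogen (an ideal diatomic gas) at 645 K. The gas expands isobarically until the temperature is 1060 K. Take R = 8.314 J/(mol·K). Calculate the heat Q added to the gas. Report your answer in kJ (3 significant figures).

Isobaric: W = nRΔT = (2.89)(8.314)(415) = 9971 J.
ΔU = nCᵥΔT with Cᵥ = 5R/2: ΔU = (2.89)(20.79)(415) = 24928 J.
Q = ΔU + W = 24928 + 9971 = 34900 J.

Q ≈ 34.9 kJ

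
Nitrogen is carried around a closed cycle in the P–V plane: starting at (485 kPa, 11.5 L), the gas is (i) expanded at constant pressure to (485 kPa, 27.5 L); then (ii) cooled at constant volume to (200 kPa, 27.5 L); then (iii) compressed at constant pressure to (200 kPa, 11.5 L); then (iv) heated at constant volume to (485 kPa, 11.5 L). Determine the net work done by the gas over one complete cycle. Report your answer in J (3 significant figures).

W_net ≈ 4560 J

Constant-volume legs do no work.
W(i) = (485)(27.5 − 11.5) = 7760 J; W(iii) = (200)(11.5 − 27.5) = -3200 J.
W_net = 7760 − 3200 = 4560 J (the clockwise enclosed area).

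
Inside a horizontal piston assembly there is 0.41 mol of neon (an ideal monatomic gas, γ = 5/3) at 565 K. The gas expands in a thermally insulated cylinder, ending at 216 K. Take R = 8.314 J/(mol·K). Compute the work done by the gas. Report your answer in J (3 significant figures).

Adiabatic ⇒ Q = 0, so W_by = −ΔU = nCᵥ(T₁ − T₂).
Cᵥ = 3R/2 = 12.47 J/(mol·K).
W = (0.41)(12.47)(565 − 216) = 1784 J.

W ≈ 1780 J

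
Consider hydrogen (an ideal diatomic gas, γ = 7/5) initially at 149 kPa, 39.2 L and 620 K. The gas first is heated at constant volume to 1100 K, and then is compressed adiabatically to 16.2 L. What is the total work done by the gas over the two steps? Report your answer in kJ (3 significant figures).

W_total ≈ -11.0 kJ

Step 1 (isochoric): W = 0 (constant volume).
After step 1: P = 264.4 kPa (V unchanged).
Step 2 (adiabatic): W = (P₁V₁ − P₂V₂)/(γ−1) = (10363 − 14756)/0.4 = -10984 J.
W_total = 0 − 10984 = -10984 J.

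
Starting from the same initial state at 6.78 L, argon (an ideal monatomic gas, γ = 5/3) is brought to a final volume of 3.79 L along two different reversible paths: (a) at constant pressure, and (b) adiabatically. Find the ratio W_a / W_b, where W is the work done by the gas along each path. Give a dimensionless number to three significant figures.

Path (a) isobaric: W = P₁(V₂ − V₁) → W_a/(P₁V₁) = -0.441.
Path (b) adiabatic: W = P₁V₁(1 − (V₁/V₂)^(γ−1))/(γ−1) → W_b/(P₁V₁) = -0.7105.
W_a / W_b = -0.441 / -0.7105 = 0.6207.

W_a / W_b ≈ 0.621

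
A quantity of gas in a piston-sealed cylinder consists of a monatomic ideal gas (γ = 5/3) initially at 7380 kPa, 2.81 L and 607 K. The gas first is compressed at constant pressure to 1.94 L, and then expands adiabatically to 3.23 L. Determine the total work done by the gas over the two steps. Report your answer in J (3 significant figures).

W_total ≈ -233 J

Step 1 (isobaric): W = PΔV = (7380 kPa)(1.94 − 2.81 L) = -6421 J.
After step 1: P = 7380 kPa, V = 1.94 L, T = 419.1 K.
Step 2 (adiabatic): W = (P₁V₁ − P₂V₂)/(γ−1) = (14317 − 10192)/0.667 = 6188 J.
W_total = -6421 + 6188 = -232.7 J.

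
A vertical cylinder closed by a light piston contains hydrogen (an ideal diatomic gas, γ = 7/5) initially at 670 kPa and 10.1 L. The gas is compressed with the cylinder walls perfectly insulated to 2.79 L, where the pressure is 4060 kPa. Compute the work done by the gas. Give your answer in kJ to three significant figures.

Adiabatic: W = (P₁V₁ − P₂V₂)/(γ − 1) with γ = 7/5.
P₁V₁ = 6767 J, P₂V₂ = 11327 J.
W = (6767 − 11327) / 0.4 = -11401 J.

W ≈ -11.4 kJ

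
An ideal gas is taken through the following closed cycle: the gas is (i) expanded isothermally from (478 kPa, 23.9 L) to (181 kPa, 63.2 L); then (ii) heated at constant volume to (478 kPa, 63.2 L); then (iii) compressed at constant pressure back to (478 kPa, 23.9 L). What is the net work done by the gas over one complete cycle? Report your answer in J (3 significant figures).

Leg (i): W = PᵢVᵢ ln(V_f/Vᵢ) = (11424) ln(63.2/23.9) = 11109 J.
Leg (ii): W = 0.
Leg (iii): W = PΔV = (478)(23.9 − 63.2) = -18785 J.
W_net = 11109 − 18785 = -7676 J.

W_net ≈ -7680 J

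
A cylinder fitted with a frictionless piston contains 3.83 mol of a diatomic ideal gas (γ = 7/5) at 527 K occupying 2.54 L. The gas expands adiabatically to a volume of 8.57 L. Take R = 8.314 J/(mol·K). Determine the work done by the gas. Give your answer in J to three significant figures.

Adiabatic: TV^(γ−1) = const with γ = 7/5.
T₂ = T₁ (V₁/V₂)^(γ−1) = 527 × (2.54/8.57)^0.4 = 527 × 0.6148 = 324 K.
W_by = nCᵥ(T₁ − T₂) = (3.83)(20.79)(527 − 324) = 16160 J.

W ≈ 16200 J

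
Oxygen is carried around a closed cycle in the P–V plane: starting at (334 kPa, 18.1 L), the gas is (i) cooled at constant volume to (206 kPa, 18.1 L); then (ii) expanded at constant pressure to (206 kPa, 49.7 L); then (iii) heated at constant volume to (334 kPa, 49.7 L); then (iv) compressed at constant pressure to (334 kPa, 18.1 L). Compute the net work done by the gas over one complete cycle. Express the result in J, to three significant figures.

W_net ≈ -4040 J

Constant-volume legs do no work.
W(ii) = (206)(49.7 − 18.1) = 6510 J; W(iv) = (334)(18.1 − 49.7) = -10554 J.
W_net = 6510 − 10554 = -4045 J (the counter-clockwise enclosed area).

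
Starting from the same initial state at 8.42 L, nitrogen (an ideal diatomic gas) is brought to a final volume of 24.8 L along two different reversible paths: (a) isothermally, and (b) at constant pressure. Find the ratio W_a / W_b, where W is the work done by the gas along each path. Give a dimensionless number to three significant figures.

W_a / W_b ≈ 0.555

Path (a) isothermal: W = P₁V₁ ln(V₂/V₁) → W_a/(P₁V₁) = 1.08.
Path (b) isobaric: W = P₁(V₂ − V₁) → W_b/(P₁V₁) = 1.945.
W_a / W_b = 1.08 / 1.945 = 0.5553.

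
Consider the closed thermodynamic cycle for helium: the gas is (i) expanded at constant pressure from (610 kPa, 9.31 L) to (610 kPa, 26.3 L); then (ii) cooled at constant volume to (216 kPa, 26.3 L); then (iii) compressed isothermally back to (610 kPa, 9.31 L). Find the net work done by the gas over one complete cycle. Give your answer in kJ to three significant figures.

Leg (i): W = PΔV = (610)(26.3 − 9.31) = 10364 J.
Leg (ii): W = 0.
Leg (iii): W = PᵢVᵢ ln(V_f/Vᵢ) = (5681) ln(9.31/26.3) = -5899 J.
W_net = 10364 − 5899 = 4465 J.

W_net ≈ 4.46 kJ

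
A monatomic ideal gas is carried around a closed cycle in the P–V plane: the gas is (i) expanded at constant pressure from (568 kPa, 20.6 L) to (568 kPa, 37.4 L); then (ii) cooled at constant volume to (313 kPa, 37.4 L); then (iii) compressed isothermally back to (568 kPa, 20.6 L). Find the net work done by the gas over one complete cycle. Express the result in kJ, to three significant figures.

Leg (i): W = PΔV = (568)(37.4 − 20.6) = 9542 J.
Leg (ii): W = 0.
Leg (iii): W = PᵢVᵢ ln(V_f/Vᵢ) = (11706) ln(20.6/37.4) = -6981 J.
W_net = 9542 − 6981 = 2561 J.

W_net ≈ 2.56 kJ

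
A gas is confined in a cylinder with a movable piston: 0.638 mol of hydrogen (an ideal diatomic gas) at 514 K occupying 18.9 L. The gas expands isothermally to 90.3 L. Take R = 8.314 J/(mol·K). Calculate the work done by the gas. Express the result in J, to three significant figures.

Isothermal: W = nRT ln(V₂/V₁).
W = (0.638)(8.314)(514) × ln(90.3/18.9)
  = 2726 × 1.564
W_by_gas = 4264 J.

W ≈ 4260 J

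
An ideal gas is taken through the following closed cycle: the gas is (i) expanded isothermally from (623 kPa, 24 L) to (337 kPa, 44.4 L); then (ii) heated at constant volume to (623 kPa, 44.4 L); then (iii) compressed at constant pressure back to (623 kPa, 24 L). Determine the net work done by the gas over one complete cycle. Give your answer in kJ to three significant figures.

W_net ≈ -3.51 kJ

Leg (i): W = PᵢVᵢ ln(V_f/Vᵢ) = (14952) ln(44.4/24) = 9198 J.
Leg (ii): W = 0.
Leg (iii): W = PΔV = (623)(24 − 44.4) = -12709 J.
W_net = 9198 − 12709 = -3511 J.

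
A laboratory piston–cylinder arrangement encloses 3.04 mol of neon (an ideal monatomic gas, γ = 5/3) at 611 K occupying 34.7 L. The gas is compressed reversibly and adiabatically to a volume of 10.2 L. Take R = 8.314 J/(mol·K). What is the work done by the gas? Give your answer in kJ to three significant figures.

W ≈ -29.2 kJ

Adiabatic: TV^(γ−1) = const with γ = 5/3.
T₂ = T₁ (V₁/V₂)^(γ−1) = 611 × (34.7/10.2)^0.667 = 611 × 2.262 = 1382 K.
W_by = nCᵥ(T₁ − T₂) = (3.04)(12.47)(611 − 1382) = -29232 J.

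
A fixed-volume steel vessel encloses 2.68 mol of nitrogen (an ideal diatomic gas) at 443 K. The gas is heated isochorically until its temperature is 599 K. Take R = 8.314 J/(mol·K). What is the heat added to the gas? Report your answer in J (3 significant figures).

Q ≈ 8690 J

Constant volume ⇒ W = 0, so Q = ΔU = nCᵥΔT with Cᵥ = 5R/2 = 20.79 J/(mol·K).
ΔU = (2.68)(20.79)(599 − 443) = 8690 J.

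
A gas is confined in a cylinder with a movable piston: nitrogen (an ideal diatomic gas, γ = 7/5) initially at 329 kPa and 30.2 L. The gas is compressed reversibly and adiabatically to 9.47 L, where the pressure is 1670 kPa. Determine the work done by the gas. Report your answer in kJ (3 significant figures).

W ≈ -14.7 kJ

Adiabatic: W = (P₁V₁ − P₂V₂)/(γ − 1) with γ = 7/5.
P₁V₁ = 9936 J, P₂V₂ = 15815 J.
W = (9936 − 15815) / 0.4 = -14698 J.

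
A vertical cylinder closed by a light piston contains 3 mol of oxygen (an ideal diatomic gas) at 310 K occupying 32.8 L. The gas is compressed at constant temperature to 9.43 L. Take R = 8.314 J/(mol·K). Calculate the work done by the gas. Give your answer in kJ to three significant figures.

W ≈ -9.64 kJ

Isothermal: W = nRT ln(V₂/V₁).
W = (3)(8.314)(310) × ln(9.43/32.8)
  = 7732 × -1.247
W_by_gas = -9638 J.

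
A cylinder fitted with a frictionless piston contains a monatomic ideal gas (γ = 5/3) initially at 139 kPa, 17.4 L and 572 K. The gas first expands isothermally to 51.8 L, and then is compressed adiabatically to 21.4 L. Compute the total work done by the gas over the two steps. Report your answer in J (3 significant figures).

W_total ≈ -274 J

Step 1 (isothermal): W = P₁V₁ ln(V₂/V₁) = (2419) ln(51.8/17.4) = 2638 J.
After step 1: P = 46.69 kPa, V = 51.8 L, T = 572 K.
Step 2 (adiabatic): W = (P₁V₁ − P₂V₂)/(γ−1) = (2419 − 4360)/0.667 = -2912 J.
W_total = 2638 − 2912 = -273.9 J.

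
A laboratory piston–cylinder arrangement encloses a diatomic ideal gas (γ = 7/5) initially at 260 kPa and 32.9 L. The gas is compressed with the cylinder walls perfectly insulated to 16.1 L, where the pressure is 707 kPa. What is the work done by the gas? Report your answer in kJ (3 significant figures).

Adiabatic: W = (P₁V₁ − P₂V₂)/(γ − 1) with γ = 7/5.
P₁V₁ = 8554 J, P₂V₂ = 11383 J.
W = (8554 − 11383) / 0.4 = -7072 J.

W ≈ -7.07 kJ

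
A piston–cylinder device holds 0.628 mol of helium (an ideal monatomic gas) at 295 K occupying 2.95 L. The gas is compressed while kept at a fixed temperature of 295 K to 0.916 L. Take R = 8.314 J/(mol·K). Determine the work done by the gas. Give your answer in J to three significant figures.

Isothermal: W = nRT ln(V₂/V₁).
W = (0.628)(8.314)(295) × ln(0.916/2.95)
  = 1540 × -1.17
W_by_gas = -1801 J.

W ≈ -1800 J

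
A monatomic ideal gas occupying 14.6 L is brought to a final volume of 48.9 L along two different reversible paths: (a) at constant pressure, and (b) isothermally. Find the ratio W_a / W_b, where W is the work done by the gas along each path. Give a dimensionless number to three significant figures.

Path (a) isobaric: W = P₁(V₂ − V₁) → W_a/(P₁V₁) = 2.349.
Path (b) isothermal: W = P₁V₁ ln(V₂/V₁) → W_b/(P₁V₁) = 1.209.
W_a / W_b = 2.349 / 1.209 = 1.944.

W_a / W_b ≈ 1.94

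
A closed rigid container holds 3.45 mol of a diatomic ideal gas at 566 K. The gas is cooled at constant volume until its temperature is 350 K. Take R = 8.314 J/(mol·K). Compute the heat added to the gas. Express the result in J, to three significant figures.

Constant volume ⇒ W = 0, so Q = ΔU = nCᵥΔT with Cᵥ = 5R/2 = 20.79 J/(mol·K).
ΔU = (3.45)(20.79)(350 − 566) = -15489 J.

Q ≈ -15500 J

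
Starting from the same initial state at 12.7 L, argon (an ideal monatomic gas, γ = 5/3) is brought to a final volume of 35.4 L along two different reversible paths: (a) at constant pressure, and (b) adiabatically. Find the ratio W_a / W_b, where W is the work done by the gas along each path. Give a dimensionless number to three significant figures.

W_a / W_b ≈ 2.41

Path (a) isobaric: W = P₁(V₂ − V₁) → W_a/(P₁V₁) = 1.787.
Path (b) adiabatic: W = P₁V₁(1 − (V₁/V₂)^(γ−1))/(γ−1) → W_b/(P₁V₁) = 0.7427.
W_a / W_b = 1.787 / 0.7427 = 2.407.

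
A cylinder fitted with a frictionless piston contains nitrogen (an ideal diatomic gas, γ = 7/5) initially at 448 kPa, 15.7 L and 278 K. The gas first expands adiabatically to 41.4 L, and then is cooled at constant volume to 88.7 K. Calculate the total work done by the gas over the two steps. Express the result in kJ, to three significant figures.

W_total ≈ 5.65 kJ

Step 1 (adiabatic): W = (P₁V₁ − P₂V₂)/(γ−1) = (7034 − 4772)/0.4 = 5653 J.
Step 2 (isochoric): W = 0 (constant volume).
W_total = 5653 + 0 = 5653 J.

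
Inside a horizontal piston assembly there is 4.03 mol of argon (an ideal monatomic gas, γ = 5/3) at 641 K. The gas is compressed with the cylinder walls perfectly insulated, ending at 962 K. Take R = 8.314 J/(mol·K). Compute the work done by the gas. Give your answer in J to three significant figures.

W ≈ -16100 J

Adiabatic ⇒ Q = 0, so W_by = −ΔU = nCᵥ(T₁ − T₂).
Cᵥ = 3R/2 = 12.47 J/(mol·K).
W = (4.03)(12.47)(641 − 962) = -16133 J.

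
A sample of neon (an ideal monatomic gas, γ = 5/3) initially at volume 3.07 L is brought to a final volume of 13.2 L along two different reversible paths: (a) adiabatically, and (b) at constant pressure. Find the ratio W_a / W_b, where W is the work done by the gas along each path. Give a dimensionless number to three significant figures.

Path (a) adiabatic: W = P₁V₁(1 − (V₁/V₂)^(γ−1))/(γ−1) → W_a/(P₁V₁) = 0.9327.
Path (b) isobaric: W = P₁(V₂ − V₁) → W_b/(P₁V₁) = 3.3.
W_a / W_b = 0.9327 / 3.3 = 0.2827.

W_a / W_b ≈ 0.283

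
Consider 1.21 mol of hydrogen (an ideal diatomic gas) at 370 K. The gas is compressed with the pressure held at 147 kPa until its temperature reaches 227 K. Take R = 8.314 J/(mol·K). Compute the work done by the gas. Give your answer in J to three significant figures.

Isobaric: W = P ΔV = nR ΔT.
W = (1.21)(8.314)(227 − 370) = -1439 J.

W ≈ -1440 J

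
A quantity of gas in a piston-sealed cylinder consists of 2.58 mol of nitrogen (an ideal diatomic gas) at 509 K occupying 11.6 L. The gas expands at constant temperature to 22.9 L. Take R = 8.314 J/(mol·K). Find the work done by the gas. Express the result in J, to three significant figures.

Isothermal: W = nRT ln(V₂/V₁).
W = (2.58)(8.314)(509) × ln(22.9/11.6)
  = 10918 × 0.6801
W_by_gas = 7426 J.

W ≈ 7430 J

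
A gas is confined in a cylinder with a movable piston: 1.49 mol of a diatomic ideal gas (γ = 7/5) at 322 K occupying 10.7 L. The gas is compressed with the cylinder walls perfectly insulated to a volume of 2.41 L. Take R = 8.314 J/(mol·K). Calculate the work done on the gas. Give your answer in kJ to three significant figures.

W ≈ 8.13 kJ

Adiabatic: TV^(γ−1) = const with γ = 7/5.
T₂ = T₁ (V₁/V₂)^(γ−1) = 322 × (10.7/2.41)^0.4 = 322 × 1.815 = 584.5 K.
W_by = nCᵥ(T₁ − T₂) = (1.49)(20.79)(322 − 584.5) = -8130 J.
Work on gas = −W_by = 8130 J.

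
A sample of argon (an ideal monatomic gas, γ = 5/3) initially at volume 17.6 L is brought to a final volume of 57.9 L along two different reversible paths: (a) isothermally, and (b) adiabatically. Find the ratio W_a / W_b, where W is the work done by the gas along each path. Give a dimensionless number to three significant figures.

W_a / W_b ≈ 1.45

Path (a) isothermal: W = P₁V₁ ln(V₂/V₁) → W_a/(P₁V₁) = 1.191.
Path (b) adiabatic: W = P₁V₁(1 − (V₁/V₂)^(γ−1))/(γ−1) → W_b/(P₁V₁) = 0.8219.
W_a / W_b = 1.191 / 0.8219 = 1.449.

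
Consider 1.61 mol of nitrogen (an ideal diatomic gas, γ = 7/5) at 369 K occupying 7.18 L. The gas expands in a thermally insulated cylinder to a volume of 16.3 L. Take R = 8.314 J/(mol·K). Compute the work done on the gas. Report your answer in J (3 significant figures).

Adiabatic: TV^(γ−1) = const with γ = 7/5.
T₂ = T₁ (V₁/V₂)^(γ−1) = 369 × (7.18/16.3)^0.4 = 369 × 0.7204 = 265.8 K.
W_by = nCᵥ(T₁ − T₂) = (1.61)(20.79)(369 − 265.8) = 3453 J.
Work on gas = −W_by = -3453 J.

W ≈ -3450 J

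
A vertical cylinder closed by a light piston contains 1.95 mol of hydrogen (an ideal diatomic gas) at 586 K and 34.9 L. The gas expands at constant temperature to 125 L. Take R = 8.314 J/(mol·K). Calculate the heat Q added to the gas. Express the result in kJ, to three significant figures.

Q ≈ 12.1 kJ

Isothermal ⇒ ΔU = 0, so Q = W = nRT ln(V₂/V₁).
Q = (1.95)(8.314)(586) ln(125/34.9) = 9500 × 1.276 = 12121 J.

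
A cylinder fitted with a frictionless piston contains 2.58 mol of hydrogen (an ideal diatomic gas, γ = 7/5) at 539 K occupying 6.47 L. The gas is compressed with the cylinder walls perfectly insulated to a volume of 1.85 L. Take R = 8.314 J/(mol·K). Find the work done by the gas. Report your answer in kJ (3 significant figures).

Adiabatic: TV^(γ−1) = const with γ = 7/5.
T₂ = T₁ (V₁/V₂)^(γ−1) = 539 × (6.47/1.85)^0.4 = 539 × 1.65 = 889.4 K.
W_by = nCᵥ(T₁ − T₂) = (2.58)(20.79)(539 − 889.4) = -18789 J.

W ≈ -18.8 kJ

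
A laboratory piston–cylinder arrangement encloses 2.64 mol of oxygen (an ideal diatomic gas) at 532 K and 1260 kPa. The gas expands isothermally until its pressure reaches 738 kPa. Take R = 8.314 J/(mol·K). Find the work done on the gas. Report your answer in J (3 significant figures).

W ≈ -6250 J

Isothermal process: W = nRT ln(V₂/V₁) = nRT ln(P₁/P₂).
W = (2.64)(8.314)(532) × ln(1260/738)
  = 11677 × ln(1.707) = 11677 × 0.5349
W_by_gas = 6246 J; work on gas = −W_by = -6246 J.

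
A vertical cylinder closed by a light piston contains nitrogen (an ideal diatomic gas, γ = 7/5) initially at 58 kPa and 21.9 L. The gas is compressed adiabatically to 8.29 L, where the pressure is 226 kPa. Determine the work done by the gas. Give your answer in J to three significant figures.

W ≈ -1510 J

Adiabatic: W = (P₁V₁ − P₂V₂)/(γ − 1) with γ = 7/5.
P₁V₁ = 1270 J, P₂V₂ = 1874 J.
W = (1270 − 1874) / 0.4 = -1508 J.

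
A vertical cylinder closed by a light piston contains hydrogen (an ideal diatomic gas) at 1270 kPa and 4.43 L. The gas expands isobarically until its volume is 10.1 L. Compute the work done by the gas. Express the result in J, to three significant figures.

W ≈ 7200 J

Isobaric: W = P ΔV.
W = (1270 kPa)(10.1 − 4.43 L) = (1270)(5.67) = 7201 J.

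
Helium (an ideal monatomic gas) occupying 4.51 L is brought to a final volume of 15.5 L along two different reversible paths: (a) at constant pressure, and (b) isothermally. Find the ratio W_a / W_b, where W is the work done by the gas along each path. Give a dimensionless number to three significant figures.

W_a / W_b ≈ 1.97

Path (a) isobaric: W = P₁(V₂ − V₁) → W_a/(P₁V₁) = 2.437.
Path (b) isothermal: W = P₁V₁ ln(V₂/V₁) → W_b/(P₁V₁) = 1.235.
W_a / W_b = 2.437 / 1.235 = 1.974.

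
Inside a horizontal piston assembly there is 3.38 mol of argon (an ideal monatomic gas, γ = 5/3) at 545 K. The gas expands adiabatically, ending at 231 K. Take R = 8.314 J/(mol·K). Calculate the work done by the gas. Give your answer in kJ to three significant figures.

Adiabatic ⇒ Q = 0, so W_by = −ΔU = nCᵥ(T₁ − T₂).
Cᵥ = 3R/2 = 12.47 J/(mol·K).
W = (3.38)(12.47)(545 − 231) = 13236 J.

W ≈ 13.2 kJ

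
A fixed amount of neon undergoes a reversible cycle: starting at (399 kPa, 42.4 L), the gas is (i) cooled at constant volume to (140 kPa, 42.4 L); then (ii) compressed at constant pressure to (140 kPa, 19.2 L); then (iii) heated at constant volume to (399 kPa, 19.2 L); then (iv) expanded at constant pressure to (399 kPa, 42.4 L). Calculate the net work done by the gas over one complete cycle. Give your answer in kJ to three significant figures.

W_net ≈ 6.01 kJ

Constant-volume legs do no work.
W(ii) = (140)(19.2 − 42.4) = -3248 J; W(iv) = (399)(42.4 − 19.2) = 9257 J.
W_net = -3248 + 9257 = 6009 J (the clockwise enclosed area).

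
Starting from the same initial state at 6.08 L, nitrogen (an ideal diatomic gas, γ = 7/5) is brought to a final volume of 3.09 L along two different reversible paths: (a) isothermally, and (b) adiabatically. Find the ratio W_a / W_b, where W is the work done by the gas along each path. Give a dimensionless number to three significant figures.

Path (a) isothermal: W = P₁V₁ ln(V₂/V₁) → W_a/(P₁V₁) = -0.6768.
Path (b) adiabatic: W = P₁V₁(1 − (V₁/V₂)^(γ−1))/(γ−1) → W_b/(P₁V₁) = -0.7773.
W_a / W_b = -0.6768 / -0.7773 = 0.8707.

W_a / W_b ≈ 0.871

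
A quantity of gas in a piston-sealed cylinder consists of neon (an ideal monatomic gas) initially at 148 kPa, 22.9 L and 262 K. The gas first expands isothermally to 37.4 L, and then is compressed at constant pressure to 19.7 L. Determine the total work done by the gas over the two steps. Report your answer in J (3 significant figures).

W_total ≈ 58.5 J

Step 1 (isothermal): W = P₁V₁ ln(V₂/V₁) = (3389) ln(37.4/22.9) = 1663 J.
After step 1: P = 90.62 kPa, V = 37.4 L, T = 262 K.
Step 2 (isobaric): W = PΔV = (90.62 kPa)(19.7 − 37.4 L) = -1604 J.
W_total = 1663 − 1604 = 58.54 J.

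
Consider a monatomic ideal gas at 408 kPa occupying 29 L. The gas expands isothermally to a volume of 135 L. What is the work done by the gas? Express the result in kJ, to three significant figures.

Isothermal: W = nRT ln(V₂/V₁) = P₁V₁ ln(V₂/V₁).
P₁V₁ = (408 kPa)(29 L) = 11832 J.
W = 11832 × ln(135/29) = 11832 × 1.538
W_by_gas = 18197 J.

W ≈ 18.2 kJ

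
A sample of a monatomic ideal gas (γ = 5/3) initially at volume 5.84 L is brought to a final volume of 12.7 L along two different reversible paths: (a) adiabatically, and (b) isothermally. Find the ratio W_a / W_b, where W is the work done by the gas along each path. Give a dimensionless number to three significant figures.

Path (a) adiabatic: W = P₁V₁(1 − (V₁/V₂)^(γ−1))/(γ−1) → W_a/(P₁V₁) = 0.6064.
Path (b) isothermal: W = P₁V₁ ln(V₂/V₁) → W_b/(P₁V₁) = 0.7769.
W_a / W_b = 0.6064 / 0.7769 = 0.7805.

W_a / W_b ≈ 0.781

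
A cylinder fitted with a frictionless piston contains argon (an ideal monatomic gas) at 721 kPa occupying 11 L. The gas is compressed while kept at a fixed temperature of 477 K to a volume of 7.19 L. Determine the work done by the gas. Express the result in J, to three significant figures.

W ≈ -3370 J

Isothermal: W = nRT ln(V₂/V₁) = P₁V₁ ln(V₂/V₁).
P₁V₁ = (721 kPa)(11 L) = 7931 J.
W = 7931 × ln(7.19/11) = 7931 × -0.4252
W_by_gas = -3372 J.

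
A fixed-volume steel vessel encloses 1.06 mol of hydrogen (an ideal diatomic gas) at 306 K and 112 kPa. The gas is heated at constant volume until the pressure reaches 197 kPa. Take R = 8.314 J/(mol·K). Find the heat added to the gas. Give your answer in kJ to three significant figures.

Q ≈ 5.12 kJ

Constant volume ⇒ W = 0, so Q = ΔU = nCᵥΔT with Cᵥ = 5R/2 = 20.79 J/(mol·K).
At constant V, T₂/T₁ = P₂/P₁ ⇒ ΔT = T₁(P₂/P₁ − 1) = 306·(197/112 − 1) = 232.2 K.
ΔU = (1.06)(20.79)(232.2) = 5117 J.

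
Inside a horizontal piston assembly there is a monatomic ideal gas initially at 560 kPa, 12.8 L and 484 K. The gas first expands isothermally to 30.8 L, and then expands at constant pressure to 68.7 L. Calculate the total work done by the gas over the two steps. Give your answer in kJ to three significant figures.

W_total ≈ 15.1 kJ

Step 1 (isothermal): W = P₁V₁ ln(V₂/V₁) = (7168) ln(30.8/12.8) = 6294 J.
After step 1: P = 232.7 kPa, V = 30.8 L, T = 484 K.
Step 2 (isobaric): W = PΔV = (232.7 kPa)(68.7 − 30.8 L) = 8820 J.
W_total = 6294 + 8820 = 15114 J.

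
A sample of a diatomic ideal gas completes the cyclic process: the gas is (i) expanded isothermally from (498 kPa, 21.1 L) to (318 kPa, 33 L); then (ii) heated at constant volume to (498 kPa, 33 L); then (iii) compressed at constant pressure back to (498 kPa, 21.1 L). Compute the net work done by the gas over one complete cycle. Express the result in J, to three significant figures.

Leg (i): W = PᵢVᵢ ln(V_f/Vᵢ) = (10508) ln(33/21.1) = 4699 J.
Leg (ii): W = 0.
Leg (iii): W = PΔV = (498)(21.1 − 33) = -5926 J.
W_net = 4699 − 5926 = -1227 J.

W_net ≈ -1230 J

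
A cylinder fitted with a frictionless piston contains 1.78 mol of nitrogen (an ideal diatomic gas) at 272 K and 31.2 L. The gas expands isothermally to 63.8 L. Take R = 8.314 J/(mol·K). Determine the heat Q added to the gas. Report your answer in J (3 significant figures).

Isothermal ⇒ ΔU = 0, so Q = W = nRT ln(V₂/V₁).
Q = (1.78)(8.314)(272) ln(63.8/31.2) = 4025 × 0.7153 = 2879 J.

Q ≈ 2880 J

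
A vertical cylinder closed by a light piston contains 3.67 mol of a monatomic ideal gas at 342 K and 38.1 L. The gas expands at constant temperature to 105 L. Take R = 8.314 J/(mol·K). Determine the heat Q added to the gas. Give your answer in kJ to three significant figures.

Isothermal ⇒ ΔU = 0, so Q = W = nRT ln(V₂/V₁).
Q = (3.67)(8.314)(342) ln(105/38.1) = 10435 × 1.014 = 10579 J.

Q ≈ 10.6 kJ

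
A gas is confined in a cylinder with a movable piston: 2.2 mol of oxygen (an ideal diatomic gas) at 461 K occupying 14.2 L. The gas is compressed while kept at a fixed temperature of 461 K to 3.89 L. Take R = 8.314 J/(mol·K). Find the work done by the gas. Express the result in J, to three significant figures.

Isothermal: W = nRT ln(V₂/V₁).
W = (2.2)(8.314)(461) × ln(3.89/14.2)
  = 8432 × -1.295
W_by_gas = -10918 J.

W ≈ -10900 J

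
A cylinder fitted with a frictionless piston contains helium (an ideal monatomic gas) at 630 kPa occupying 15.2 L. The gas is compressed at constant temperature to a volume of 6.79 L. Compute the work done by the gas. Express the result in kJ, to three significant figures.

W ≈ -7.72 kJ

Isothermal: W = nRT ln(V₂/V₁) = P₁V₁ ln(V₂/V₁).
P₁V₁ = (630 kPa)(15.2 L) = 9576 J.
W = 9576 × ln(6.79/15.2) = 9576 × -0.8058
W_by_gas = -7717 J.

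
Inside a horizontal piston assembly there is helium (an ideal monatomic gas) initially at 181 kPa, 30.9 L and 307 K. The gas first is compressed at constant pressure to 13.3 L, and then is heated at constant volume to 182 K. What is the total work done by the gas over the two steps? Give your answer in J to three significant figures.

Step 1 (isobaric): W = PΔV = (181 kPa)(13.3 − 30.9 L) = -3186 J.
Step 2 (isochoric): W = 0 (constant volume).
W_total = -3186 + 0 = -3186 J.

W_total ≈ -3190 J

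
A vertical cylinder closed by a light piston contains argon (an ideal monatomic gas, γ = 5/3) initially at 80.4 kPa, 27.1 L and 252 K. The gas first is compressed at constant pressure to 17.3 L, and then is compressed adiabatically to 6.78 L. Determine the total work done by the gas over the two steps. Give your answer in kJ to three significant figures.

Step 1 (isobaric): W = PΔV = (80.4 kPa)(17.3 − 27.1 L) = -787.9 J.
After step 1: P = 80.4 kPa, V = 17.3 L, T = 160.9 K.
Step 2 (adiabatic): W = (P₁V₁ − P₂V₂)/(γ−1) = (1391 − 2597)/0.667 = -1809 J.
W_total = -787.9 − 1809 = -2597 J.

W_total ≈ -2.60 kJ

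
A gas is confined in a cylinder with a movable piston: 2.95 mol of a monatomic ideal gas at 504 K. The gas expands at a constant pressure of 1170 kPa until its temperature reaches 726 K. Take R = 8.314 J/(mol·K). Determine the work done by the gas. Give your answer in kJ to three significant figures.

Isobaric: W = P ΔV = nR ΔT.
W = (2.95)(8.314)(726 − 504) = 5445 J.

W ≈ 5.44 kJ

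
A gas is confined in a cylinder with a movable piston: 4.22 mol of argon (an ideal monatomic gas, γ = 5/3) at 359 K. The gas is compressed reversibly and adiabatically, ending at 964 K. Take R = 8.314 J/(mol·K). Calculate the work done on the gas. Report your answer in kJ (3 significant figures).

W ≈ 31.8 kJ

Adiabatic ⇒ Q = 0, so W_by = −ΔU = nCᵥ(T₁ − T₂).
Cᵥ = 3R/2 = 12.47 J/(mol·K).
W = (4.22)(12.47)(359 − 964) = -31840 J.
Work on gas = −W_by = 31840 J.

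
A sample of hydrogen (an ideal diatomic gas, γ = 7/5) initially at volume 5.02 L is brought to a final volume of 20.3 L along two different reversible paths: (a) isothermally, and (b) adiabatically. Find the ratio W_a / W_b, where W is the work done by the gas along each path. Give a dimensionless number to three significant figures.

W_a / W_b ≈ 1.31

Path (a) isothermal: W = P₁V₁ ln(V₂/V₁) → W_a/(P₁V₁) = 1.397.
Path (b) adiabatic: W = P₁V₁(1 − (V₁/V₂)^(γ−1))/(γ−1) → W_b/(P₁V₁) = 1.07.
W_a / W_b = 1.397 / 1.07 = 1.305.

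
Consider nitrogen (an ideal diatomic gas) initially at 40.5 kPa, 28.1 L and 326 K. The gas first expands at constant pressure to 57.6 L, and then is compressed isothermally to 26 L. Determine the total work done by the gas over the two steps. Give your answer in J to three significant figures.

W_total ≈ -661 J

Step 1 (isobaric): W = PΔV = (40.5 kPa)(57.6 − 28.1 L) = 1195 J.
After step 1: P = 40.5 kPa, V = 57.6 L, T = 668.2 K.
Step 2 (isothermal): W = P₁V₁ ln(V₂/V₁) = (2333) ln(26/57.6) = -1856 J.
W_total = 1195 − 1856 = -660.8 J.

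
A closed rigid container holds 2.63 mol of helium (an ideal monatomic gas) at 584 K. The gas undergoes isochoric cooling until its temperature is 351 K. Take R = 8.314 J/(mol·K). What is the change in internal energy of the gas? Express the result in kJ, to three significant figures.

Constant volume ⇒ W = 0, so Q = ΔU = nCᵥΔT with Cᵥ = 3R/2 = 12.47 J/(mol·K).
ΔU = (2.63)(12.47)(351 − 584) = -7642 J.

ΔU ≈ -7.64 kJ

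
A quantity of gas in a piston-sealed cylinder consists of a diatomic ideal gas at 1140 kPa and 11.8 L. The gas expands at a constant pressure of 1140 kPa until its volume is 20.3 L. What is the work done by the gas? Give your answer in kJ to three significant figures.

Isobaric: W = P ΔV.
W = (1140 kPa)(20.3 − 11.8 L) = (1140)(8.5) = 9690 J.

W ≈ 9.69 kJ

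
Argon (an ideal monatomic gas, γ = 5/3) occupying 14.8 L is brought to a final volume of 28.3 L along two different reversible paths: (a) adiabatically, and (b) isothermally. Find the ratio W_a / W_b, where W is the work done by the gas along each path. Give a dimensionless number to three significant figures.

W_a / W_b ≈ 0.812

Path (a) adiabatic: W = P₁V₁(1 − (V₁/V₂)^(γ−1))/(γ−1) → W_a/(P₁V₁) = 0.5263.
Path (b) isothermal: W = P₁V₁ ln(V₂/V₁) → W_b/(P₁V₁) = 0.6482.
W_a / W_b = 0.5263 / 0.6482 = 0.812.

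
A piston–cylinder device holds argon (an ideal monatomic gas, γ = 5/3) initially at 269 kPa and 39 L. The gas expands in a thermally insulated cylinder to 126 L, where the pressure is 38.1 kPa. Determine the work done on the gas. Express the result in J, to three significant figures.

Adiabatic: W = (P₁V₁ − P₂V₂)/(γ − 1) with γ = 5/3.
P₁V₁ = 10491 J, P₂V₂ = 4801 J.
W = (10491 − 4801) / 0.6667 = 8536 J.
Work on gas = −W_by = -8536 J.

W ≈ -8540 J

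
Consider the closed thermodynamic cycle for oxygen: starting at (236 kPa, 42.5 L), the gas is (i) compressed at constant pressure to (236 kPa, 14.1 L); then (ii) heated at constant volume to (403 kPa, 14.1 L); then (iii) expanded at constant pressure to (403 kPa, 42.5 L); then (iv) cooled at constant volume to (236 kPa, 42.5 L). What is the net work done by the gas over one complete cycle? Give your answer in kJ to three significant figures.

Constant-volume legs do no work.
W(i) = (236)(14.1 − 42.5) = -6702 J; W(iii) = (403)(42.5 − 14.1) = 11445 J.
W_net = -6702 + 11445 = 4743 J (the clockwise enclosed area).

W_net ≈ 4.74 kJ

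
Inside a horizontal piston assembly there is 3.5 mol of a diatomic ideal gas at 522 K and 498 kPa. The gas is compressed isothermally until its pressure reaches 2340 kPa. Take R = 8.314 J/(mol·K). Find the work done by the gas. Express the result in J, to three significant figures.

W ≈ -23500 J

Isothermal process: W = nRT ln(V₂/V₁) = nRT ln(P₁/P₂).
W = (3.5)(8.314)(522) × ln(498/2340)
  = 15190 × ln(0.2128) = 15190 × -1.547
W_by_gas = -23503 J.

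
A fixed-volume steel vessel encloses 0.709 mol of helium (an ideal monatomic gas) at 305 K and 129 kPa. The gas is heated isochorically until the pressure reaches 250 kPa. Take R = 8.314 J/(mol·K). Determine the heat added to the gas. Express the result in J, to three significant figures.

Constant volume ⇒ W = 0, so Q = ΔU = nCᵥΔT with Cᵥ = 3R/2 = 12.47 J/(mol·K).
At constant V, T₂/T₁ = P₂/P₁ ⇒ ΔT = T₁(P₂/P₁ − 1) = 305·(250/129 − 1) = 286.1 K.
ΔU = (0.709)(12.47)(286.1) = 2530 J.

Q ≈ 2530 J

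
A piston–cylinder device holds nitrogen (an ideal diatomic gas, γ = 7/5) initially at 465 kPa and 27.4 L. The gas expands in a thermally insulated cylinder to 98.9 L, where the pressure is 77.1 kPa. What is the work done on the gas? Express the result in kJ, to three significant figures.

Adiabatic: W = (P₁V₁ − P₂V₂)/(γ − 1) with γ = 7/5.
P₁V₁ = 12741 J, P₂V₂ = 7625 J.
W = (12741 − 7625) / 0.4 = 12790 J.
Work on gas = −W_by = -12790 J.

W ≈ -12.8 kJ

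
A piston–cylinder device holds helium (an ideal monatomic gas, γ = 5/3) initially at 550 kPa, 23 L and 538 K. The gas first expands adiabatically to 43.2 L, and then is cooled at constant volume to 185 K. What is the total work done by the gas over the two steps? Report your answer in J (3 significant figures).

Step 1 (adiabatic): W = (P₁V₁ − P₂V₂)/(γ−1) = (12650 − 8310)/0.667 = 6510 J.
Step 2 (isochoric): W = 0 (constant volume).
W_total = 6510 + 0 = 6510 J.

W_total ≈ 6510 J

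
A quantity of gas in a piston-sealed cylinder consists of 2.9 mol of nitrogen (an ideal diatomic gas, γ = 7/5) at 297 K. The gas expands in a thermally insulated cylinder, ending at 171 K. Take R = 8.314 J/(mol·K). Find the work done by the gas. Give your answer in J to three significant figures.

Adiabatic ⇒ Q = 0, so W_by = −ΔU = nCᵥ(T₁ − T₂).
Cᵥ = 5R/2 = 20.79 J/(mol·K).
W = (2.9)(20.79)(297 − 171) = 7595 J.

W ≈ 7590 J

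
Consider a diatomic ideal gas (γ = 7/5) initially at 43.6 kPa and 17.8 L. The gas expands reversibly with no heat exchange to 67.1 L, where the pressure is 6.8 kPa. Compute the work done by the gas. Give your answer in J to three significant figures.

W ≈ 800 J

Adiabatic: W = (P₁V₁ − P₂V₂)/(γ − 1) with γ = 7/5.
P₁V₁ = 776.1 J, P₂V₂ = 456.3 J.
W = (776.1 − 456.3) / 0.4 = 799.5 J.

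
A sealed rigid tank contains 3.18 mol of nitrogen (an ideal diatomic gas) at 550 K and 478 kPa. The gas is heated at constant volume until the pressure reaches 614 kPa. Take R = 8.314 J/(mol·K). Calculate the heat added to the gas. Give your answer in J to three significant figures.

Constant volume ⇒ W = 0, so Q = ΔU = nCᵥΔT with Cᵥ = 5R/2 = 20.79 J/(mol·K).
At constant V, T₂/T₁ = P₂/P₁ ⇒ ΔT = T₁(P₂/P₁ − 1) = 550·(614/478 − 1) = 156.5 K.
ΔU = (3.18)(20.79)(156.5) = 10343 J.

Q ≈ 10300 J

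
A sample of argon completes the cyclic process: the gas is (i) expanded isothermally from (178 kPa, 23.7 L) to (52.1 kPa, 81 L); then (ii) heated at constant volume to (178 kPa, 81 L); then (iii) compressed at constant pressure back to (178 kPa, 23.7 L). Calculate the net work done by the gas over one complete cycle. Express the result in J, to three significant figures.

W_net ≈ -5010 J

Leg (i): W = PᵢVᵢ ln(V_f/Vᵢ) = (4219) ln(81/23.7) = 5185 J.
Leg (ii): W = 0.
Leg (iii): W = PΔV = (178)(23.7 − 81) = -10199 J.
W_net = 5185 − 10199 = -5015 J.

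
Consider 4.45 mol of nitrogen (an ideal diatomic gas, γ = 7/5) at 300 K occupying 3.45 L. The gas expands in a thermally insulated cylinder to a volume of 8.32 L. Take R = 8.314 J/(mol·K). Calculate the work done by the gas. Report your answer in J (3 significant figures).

Adiabatic: TV^(γ−1) = const with γ = 7/5.
T₂ = T₁ (V₁/V₂)^(γ−1) = 300 × (3.45/8.32)^0.4 = 300 × 0.7032 = 211 K.
W_by = nCᵥ(T₁ − T₂) = (4.45)(20.79)(300 − 211) = 8236 J.

W ≈ 8240 J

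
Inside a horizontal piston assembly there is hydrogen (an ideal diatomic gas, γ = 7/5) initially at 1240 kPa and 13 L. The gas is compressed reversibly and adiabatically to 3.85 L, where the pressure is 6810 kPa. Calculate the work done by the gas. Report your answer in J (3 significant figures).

Adiabatic: W = (P₁V₁ − P₂V₂)/(γ − 1) with γ = 7/5.
P₁V₁ = 16120 J, P₂V₂ = 26218 J.
W = (16120 − 26218) / 0.4 = -25246 J.

W ≈ -25200 J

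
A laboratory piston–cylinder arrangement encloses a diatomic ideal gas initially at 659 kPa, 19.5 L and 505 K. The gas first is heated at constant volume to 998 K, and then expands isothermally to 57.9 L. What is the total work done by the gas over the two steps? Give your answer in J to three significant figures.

Step 1 (isochoric): W = 0 (constant volume).
After step 1: P = 1302 kPa (V unchanged).
Step 2 (isothermal): W = P₁V₁ ln(V₂/V₁) = (25396) ln(57.9/19.5) = 27638 J.
W_total = 0 + 27638 = 27638 J.

W_total ≈ 27600 J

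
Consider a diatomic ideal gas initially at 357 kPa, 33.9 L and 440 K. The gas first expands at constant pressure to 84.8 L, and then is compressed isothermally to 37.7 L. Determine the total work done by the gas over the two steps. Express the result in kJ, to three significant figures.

W_total ≈ -6.37 kJ

Step 1 (isobaric): W = PΔV = (357 kPa)(84.8 − 33.9 L) = 18171 J.
After step 1: P = 357 kPa, V = 84.8 L, T = 1101 K.
Step 2 (isothermal): W = P₁V₁ ln(V₂/V₁) = (30274) ln(37.7/84.8) = -24541 J.
W_total = 18171 − 24541 = -6370 J.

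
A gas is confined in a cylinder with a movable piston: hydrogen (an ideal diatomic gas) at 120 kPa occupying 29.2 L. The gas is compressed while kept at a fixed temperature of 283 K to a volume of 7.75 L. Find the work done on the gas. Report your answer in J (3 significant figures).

W ≈ 4650 J

Isothermal: W = nRT ln(V₂/V₁) = P₁V₁ ln(V₂/V₁).
P₁V₁ = (120 kPa)(29.2 L) = 3504 J.
W = 3504 × ln(7.75/29.2) = 3504 × -1.326
W_by_gas = -4648 J; work on gas = −W_by = 4648 J.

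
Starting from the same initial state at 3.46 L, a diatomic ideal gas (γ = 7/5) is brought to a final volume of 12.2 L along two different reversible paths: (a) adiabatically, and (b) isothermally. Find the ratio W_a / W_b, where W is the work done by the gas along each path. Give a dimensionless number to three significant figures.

W_a / W_b ≈ 0.785

Path (a) adiabatic: W = P₁V₁(1 − (V₁/V₂)^(γ−1))/(γ−1) → W_a/(P₁V₁) = 0.9898.
Path (b) isothermal: W = P₁V₁ ln(V₂/V₁) → W_b/(P₁V₁) = 1.26.
W_a / W_b = 0.9898 / 1.26 = 0.7855.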